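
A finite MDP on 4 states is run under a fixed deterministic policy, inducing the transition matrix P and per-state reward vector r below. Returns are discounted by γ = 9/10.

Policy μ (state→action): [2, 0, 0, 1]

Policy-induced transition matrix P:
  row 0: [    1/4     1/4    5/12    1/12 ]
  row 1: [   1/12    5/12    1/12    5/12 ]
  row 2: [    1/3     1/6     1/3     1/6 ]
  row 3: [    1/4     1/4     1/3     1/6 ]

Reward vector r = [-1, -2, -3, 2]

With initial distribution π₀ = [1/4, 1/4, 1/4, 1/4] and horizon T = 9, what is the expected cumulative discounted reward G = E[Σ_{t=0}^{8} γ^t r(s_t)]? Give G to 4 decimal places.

G = -7.1530

t=0: π = [0.2500, 0.2500, 0.2500, 0.2500], E[r] = -1.0000, γ^t·E[r] = -1.000000, running G = -1.000000
t=1: π = [0.2292, 0.2708, 0.2917, 0.2083], E[r] = -1.2292, γ^t·E[r] = -1.106250, running G = -2.106250
t=2: π = [0.2292, 0.2708, 0.2847, 0.2153], E[r] = -1.1944, γ^t·E[r] = -0.967500, running G = -3.073750
t=3: π = [0.2286, 0.2714, 0.2847, 0.2153], E[r] = -1.1950, γ^t·E[r] = -0.871172, running G = -3.944922
t=4: π = [0.2285, 0.2715, 0.2845, 0.2155], E[r] = -1.1942, γ^t·E[r] = -0.783485, running G = -4.728407
t=5: π = [0.2285, 0.2715, 0.2845, 0.2155], E[r] = -1.1940, γ^t·E[r] = -0.705061, running G = -5.433468
t=6: π = [0.2285, 0.2715, 0.2845, 0.2155], E[r] = -1.1940, γ^t·E[r] = -0.634530, running G = -6.067998
t=7: π = [0.2284, 0.2716, 0.2845, 0.2155], E[r] = -1.1940, γ^t·E[r] = -0.571072, running G = -6.639070
t=8: π = [0.2284, 0.2716, 0.2845, 0.2155], E[r] = -1.1940, γ^t·E[r] = -0.513963, running G = -7.153034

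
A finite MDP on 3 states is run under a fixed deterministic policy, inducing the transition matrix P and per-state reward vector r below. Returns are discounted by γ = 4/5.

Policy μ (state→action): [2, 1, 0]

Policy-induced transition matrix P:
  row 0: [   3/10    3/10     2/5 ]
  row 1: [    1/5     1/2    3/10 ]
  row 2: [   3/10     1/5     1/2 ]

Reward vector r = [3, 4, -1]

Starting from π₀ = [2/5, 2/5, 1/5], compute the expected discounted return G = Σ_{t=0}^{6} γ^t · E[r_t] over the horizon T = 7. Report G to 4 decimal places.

G = 7.7371

t=0: π = [0.4000, 0.4000, 0.2000], E[r] = 2.6000, γ^t·E[r] = 2.600000, running G = 2.600000
t=1: π = [0.2600, 0.3600, 0.3800], E[r] = 1.8400, γ^t·E[r] = 1.472000, running G = 4.072000
t=2: π = [0.2640, 0.3340, 0.4020], E[r] = 1.7260, γ^t·E[r] = 1.104640, running G = 5.176640
t=3: π = [0.2666, 0.3266, 0.4068], E[r] = 1.6994, γ^t·E[r] = 0.870093, running G = 6.046733
t=4: π = [0.2673, 0.3246, 0.4080], E[r] = 1.6926, γ^t·E[r] = 0.693273, running G = 6.740005
t=5: π = [0.2675, 0.3241, 0.4083], E[r] = 1.6908, γ^t·E[r] = 0.554033, running G = 7.294038
t=6: π = [0.2676, 0.3240, 0.4084], E[r] = 1.6903, γ^t·E[r] = 0.443104, running G = 7.737142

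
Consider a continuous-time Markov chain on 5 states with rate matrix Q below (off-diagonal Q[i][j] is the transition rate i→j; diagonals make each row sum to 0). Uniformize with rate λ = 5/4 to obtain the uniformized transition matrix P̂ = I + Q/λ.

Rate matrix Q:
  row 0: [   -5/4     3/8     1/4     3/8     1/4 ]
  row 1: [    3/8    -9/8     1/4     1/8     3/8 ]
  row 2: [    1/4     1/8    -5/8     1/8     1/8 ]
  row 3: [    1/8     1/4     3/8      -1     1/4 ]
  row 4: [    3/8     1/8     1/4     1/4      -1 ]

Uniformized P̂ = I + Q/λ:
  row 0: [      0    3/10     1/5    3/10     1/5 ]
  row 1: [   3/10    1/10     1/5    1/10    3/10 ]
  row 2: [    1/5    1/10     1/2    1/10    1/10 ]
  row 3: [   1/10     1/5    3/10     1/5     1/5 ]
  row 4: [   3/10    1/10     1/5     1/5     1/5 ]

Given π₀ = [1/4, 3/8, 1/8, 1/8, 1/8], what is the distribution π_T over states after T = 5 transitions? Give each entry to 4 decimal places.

t=0: π = [0.2500, 0.3750, 0.1250, 0.1250, 0.1250]
t=1: π = [0.1875, 0.1625, 0.2500, 0.1750, 0.2250]
t=2: π = [0.1838, 0.1550, 0.2925, 0.1775, 0.1913]
t=3: π = [0.1801, 0.1545, 0.3055, 0.1736, 0.1863]
t=4: π = [0.1807, 0.1534, 0.3090, 0.1720, 0.1849]
t=5: π = [0.1805, 0.1533, 0.3099, 0.1718, 0.1844]

π = [0.1805, 0.1533, 0.3099, 0.1718, 0.1844]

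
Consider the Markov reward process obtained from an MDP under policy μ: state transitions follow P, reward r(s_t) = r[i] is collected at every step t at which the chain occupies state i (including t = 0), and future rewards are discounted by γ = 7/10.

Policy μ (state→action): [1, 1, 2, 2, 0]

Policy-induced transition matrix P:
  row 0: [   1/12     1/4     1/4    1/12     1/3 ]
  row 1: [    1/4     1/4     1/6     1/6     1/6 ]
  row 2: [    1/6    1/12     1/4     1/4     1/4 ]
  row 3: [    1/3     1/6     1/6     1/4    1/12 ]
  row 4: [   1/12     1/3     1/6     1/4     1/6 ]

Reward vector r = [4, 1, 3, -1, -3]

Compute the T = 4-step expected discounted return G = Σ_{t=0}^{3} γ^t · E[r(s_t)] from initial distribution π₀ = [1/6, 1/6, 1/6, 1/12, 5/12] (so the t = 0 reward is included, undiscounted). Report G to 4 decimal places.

t=0: π = [0.1667, 0.1667, 0.1667, 0.0833, 0.4167], E[r] = 0.0000, γ^t·E[r] = 0.000000, running G = 0.000000
t=1: π = [0.1458, 0.2500, 0.1944, 0.2083, 0.2014], E[r] = 0.6042, γ^t·E[r] = 0.422917, running G = 0.422917
t=2: π = [0.1933, 0.2170, 0.1950, 0.2049, 0.1898], E[r] = 0.8009, γ^t·E[r] = 0.392454, running G = 0.815370
t=3: π = [0.1870, 0.2162, 0.1990, 0.1997, 0.1981], E[r] = 0.7673, γ^t·E[r] = 0.263188, running G = 1.078559

G = 1.0786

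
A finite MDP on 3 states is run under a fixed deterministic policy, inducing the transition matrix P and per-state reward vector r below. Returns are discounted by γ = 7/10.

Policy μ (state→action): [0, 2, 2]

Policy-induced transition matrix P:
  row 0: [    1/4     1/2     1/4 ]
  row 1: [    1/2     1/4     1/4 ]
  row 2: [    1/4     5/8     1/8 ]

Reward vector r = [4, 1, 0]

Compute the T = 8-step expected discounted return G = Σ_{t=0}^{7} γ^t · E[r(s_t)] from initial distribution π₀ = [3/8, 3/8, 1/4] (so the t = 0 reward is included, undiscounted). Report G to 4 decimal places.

G = 5.8064

t=0: π = [0.3750, 0.3750, 0.2500], E[r] = 1.8750, γ^t·E[r] = 1.875000, running G = 1.875000
t=1: π = [0.3438, 0.4375, 0.2188], E[r] = 1.8125, γ^t·E[r] = 1.268750, running G = 3.143750
t=2: π = [0.3594, 0.4180, 0.2227], E[r] = 1.8555, γ^t·E[r] = 0.909180, running G = 4.052930
t=3: π = [0.3545, 0.4233, 0.2222], E[r] = 1.8413, γ^t·E[r] = 0.631569, running G = 4.684499
t=4: π = [0.3558, 0.4219, 0.2222], E[r] = 1.8453, γ^t·E[r] = 0.443051, running G = 5.127549
t=5: π = [0.3555, 0.4223, 0.2222], E[r] = 1.8442, γ^t·E[r] = 0.309960, running G = 5.437509
t=6: π = [0.3556, 0.4222, 0.2222], E[r] = 1.8445, γ^t·E[r] = 0.217003, running G = 5.654513
t=7: π = [0.3556, 0.4222, 0.2222], E[r] = 1.8444, γ^t·E[r] = 0.151897, running G = 5.806409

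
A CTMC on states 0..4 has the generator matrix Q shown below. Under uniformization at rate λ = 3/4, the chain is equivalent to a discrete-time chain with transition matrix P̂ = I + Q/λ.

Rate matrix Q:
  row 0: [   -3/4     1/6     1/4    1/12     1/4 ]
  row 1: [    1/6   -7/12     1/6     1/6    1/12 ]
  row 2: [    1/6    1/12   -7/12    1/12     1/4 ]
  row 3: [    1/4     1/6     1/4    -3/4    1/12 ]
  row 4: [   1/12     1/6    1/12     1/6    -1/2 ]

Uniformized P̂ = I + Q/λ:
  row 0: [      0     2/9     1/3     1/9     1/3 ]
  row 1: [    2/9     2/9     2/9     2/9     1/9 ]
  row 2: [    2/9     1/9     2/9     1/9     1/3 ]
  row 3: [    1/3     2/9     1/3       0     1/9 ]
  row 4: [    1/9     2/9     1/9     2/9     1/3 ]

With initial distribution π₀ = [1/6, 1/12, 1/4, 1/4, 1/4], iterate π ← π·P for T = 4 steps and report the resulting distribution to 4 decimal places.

π = [0.1715, 0.1969, 0.2290, 0.1454, 0.2572]

t=0: π = [0.1667, 0.0833, 0.2500, 0.2500, 0.2500]
t=1: π = [0.1852, 0.1944, 0.2407, 0.1204, 0.2593]
t=2: π = [0.1656, 0.1955, 0.2274, 0.1481, 0.2634]
t=3: π = [0.1726, 0.1970, 0.2278, 0.1456, 0.2570]
t=4: π = [0.1715, 0.1969, 0.2290, 0.1454, 0.2572]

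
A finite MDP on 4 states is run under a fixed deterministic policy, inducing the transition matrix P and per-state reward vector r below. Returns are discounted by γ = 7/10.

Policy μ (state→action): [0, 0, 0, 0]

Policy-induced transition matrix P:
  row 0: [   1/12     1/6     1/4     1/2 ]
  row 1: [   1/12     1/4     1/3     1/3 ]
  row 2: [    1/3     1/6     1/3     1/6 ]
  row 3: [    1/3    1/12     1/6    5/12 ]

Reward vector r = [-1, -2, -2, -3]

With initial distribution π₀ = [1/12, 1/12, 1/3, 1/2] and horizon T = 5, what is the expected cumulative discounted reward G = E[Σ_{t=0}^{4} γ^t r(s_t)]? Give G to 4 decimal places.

G = -6.1328

t=0: π = [0.0833, 0.0833, 0.3333, 0.5000], E[r] = -2.4167, γ^t·E[r] = -2.416667, running G = -2.416667
t=1: π = [0.2917, 0.1319, 0.2431, 0.3333], E[r] = -2.0417, γ^t·E[r] = -1.429167, running G = -3.845833
t=2: π = [0.2274, 0.1499, 0.2535, 0.3692], E[r] = -2.1418, γ^t·E[r] = -1.049473, running G = -4.895307
t=3: π = [0.2390, 0.1484, 0.2528, 0.3598], E[r] = -2.1208, γ^t·E[r] = -0.727419, running G = -5.622726
t=4: π = [0.2365, 0.1491, 0.2535, 0.3610], E[r] = -2.1245, γ^t·E[r] = -0.510098, running G = -6.132824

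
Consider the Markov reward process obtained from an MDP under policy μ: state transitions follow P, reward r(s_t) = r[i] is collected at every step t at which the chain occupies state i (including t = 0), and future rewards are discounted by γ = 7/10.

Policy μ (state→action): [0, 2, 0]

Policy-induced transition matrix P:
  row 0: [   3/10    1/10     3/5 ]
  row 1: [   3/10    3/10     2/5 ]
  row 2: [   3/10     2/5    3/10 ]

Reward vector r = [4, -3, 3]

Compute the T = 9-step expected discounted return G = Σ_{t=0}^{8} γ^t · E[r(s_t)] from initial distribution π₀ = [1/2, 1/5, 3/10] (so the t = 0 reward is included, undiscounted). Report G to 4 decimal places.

G = 6.0415

t=0: π = [0.5000, 0.2000, 0.3000], E[r] = 2.3000, γ^t·E[r] = 2.300000, running G = 2.300000
t=1: π = [0.3000, 0.2300, 0.4700], E[r] = 1.9200, γ^t·E[r] = 1.344000, running G = 3.644000
t=2: π = [0.3000, 0.2870, 0.4130], E[r] = 1.5780, γ^t·E[r] = 0.773220, running G = 4.417220
t=3: π = [0.3000, 0.2813, 0.4187], E[r] = 1.6122, γ^t·E[r] = 0.552985, running G = 4.970205
t=4: π = [0.3000, 0.2819, 0.4181], E[r] = 1.6088, γ^t·E[r] = 0.386268, running G = 5.356473
t=5: π = [0.3000, 0.2818, 0.4182], E[r] = 1.6091, γ^t·E[r] = 0.270445, running G = 5.626918
t=6: π = [0.3000, 0.2818, 0.4182], E[r] = 1.6091, γ^t·E[r] = 0.189308, running G = 5.816225
t=7: π = [0.3000, 0.2818, 0.4182], E[r] = 1.6091, γ^t·E[r] = 0.132516, running G = 5.948741
t=8: π = [0.3000, 0.2818, 0.4182], E[r] = 1.6091, γ^t·E[r] = 0.092761, running G = 6.041502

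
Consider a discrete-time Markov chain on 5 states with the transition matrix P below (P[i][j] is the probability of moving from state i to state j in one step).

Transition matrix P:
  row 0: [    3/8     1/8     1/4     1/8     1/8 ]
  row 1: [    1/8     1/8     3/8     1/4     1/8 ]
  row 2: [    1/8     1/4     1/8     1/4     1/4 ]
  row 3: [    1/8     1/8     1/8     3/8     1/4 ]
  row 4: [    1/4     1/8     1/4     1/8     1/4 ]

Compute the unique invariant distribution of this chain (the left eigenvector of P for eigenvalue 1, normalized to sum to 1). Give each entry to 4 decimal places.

π = [0.2010, 0.1517, 0.2138, 0.2276, 0.2059]

Balance equations π_j = Σ_i π_i·P[i][j]:
  π_0 = 3/8·π_0 + 1/8·π_1 + 1/8·π_2 + 1/8·π_3 + 1/4·π_4
  π_1 = 1/8·π_0 + 1/8·π_1 + 1/4·π_2 + 1/8·π_3 + 1/8·π_4
  π_2 = 1/4·π_0 + 3/8·π_1 + 1/8·π_2 + 1/8·π_3 + 1/4·π_4
  π_3 = 1/8·π_0 + 1/4·π_1 + 1/4·π_2 + 3/8·π_3 + 1/8·π_4
  normalize: π_0 + π_1 + π_2 + π_3 + π_4 = 1
Solving the linear system gives exactly π = [204/1015, 22/145, 31/145, 33/145, 209/1015].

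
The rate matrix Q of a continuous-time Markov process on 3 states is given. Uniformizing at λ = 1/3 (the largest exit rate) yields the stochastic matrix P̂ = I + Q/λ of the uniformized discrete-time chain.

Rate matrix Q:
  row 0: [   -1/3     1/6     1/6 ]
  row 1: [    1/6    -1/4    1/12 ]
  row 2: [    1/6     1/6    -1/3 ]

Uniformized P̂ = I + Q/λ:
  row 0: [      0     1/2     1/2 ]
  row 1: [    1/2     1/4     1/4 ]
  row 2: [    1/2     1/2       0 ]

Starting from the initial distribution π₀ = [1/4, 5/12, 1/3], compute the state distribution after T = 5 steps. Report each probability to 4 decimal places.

π = [0.3359, 0.4000, 0.2641]

t=0: π = [0.2500, 0.4167, 0.3333]
t=1: π = [0.3750, 0.3958, 0.2292]
t=2: π = [0.3125, 0.4010, 0.2865]
t=3: π = [0.3438, 0.3997, 0.2565]
t=4: π = [0.3281, 0.4001, 0.2718]
t=5: π = [0.3359, 0.4000, 0.2641]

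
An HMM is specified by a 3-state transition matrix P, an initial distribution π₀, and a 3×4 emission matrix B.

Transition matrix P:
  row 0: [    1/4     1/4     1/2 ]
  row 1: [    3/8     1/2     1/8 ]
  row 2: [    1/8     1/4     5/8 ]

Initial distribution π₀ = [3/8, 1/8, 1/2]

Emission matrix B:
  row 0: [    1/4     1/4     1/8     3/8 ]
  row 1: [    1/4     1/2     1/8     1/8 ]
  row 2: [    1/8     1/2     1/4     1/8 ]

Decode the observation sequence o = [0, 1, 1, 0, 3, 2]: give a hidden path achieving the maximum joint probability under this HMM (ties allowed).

path = [0, 2, 2, 1, 0, 2]

t=0: δ = [9.375e-02, 3.125e-02, 6.250e-02]  (obs o_0=0)
t=1: δ = [5.859e-03, 1.172e-02, 2.344e-02]  ψ = [0, 0, 0]  (obs o_1=1)
t=2: δ = [1.099e-03, 2.930e-03, 7.324e-03]  ψ = [1, 1, 2]  (obs o_2=1)
t=3: δ = [2.747e-04, 4.578e-04, 5.722e-04]  ψ = [1, 2, 2]  (obs o_3=0)
t=4: δ = [6.437e-05, 2.861e-05, 4.470e-05]  ψ = [1, 1, 2]  (obs o_4=3)
t=5: δ = [2.012e-06, 2.012e-06, 8.047e-06]  ψ = [0, 0, 0]  (obs o_5=2)
backtrack: best end state = 2; path = [0, 2, 2, 1, 0, 2]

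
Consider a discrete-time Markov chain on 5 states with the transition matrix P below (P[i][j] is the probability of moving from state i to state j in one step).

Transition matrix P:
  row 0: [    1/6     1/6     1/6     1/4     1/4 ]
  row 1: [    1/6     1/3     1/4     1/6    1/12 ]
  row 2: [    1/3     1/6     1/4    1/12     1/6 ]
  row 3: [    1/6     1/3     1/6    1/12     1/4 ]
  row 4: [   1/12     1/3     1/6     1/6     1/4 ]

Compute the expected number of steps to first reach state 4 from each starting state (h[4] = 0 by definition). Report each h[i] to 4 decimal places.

First-step conditioning: h[4] = 0; for i ≠ 4, h[i] = 1 + Σ_k P[i][k]·h[k].
  h[0] = 1 + 1/6·h[0] + 1/6·h[1] + 1/6·h[2] + 1/4·h[3]
  h[1] = 1 + 1/6·h[0] + 1/3·h[1] + 1/4·h[2] + 1/6·h[3]
  h[2] = 1 + 1/3·h[0] + 1/6·h[1] + 1/4·h[2] + 1/12·h[3]
  h[3] = 1 + 1/6·h[0] + 1/3·h[1] + 1/6·h[2] + 1/12·h[3]
Solving the 4×4 linear system over states ≠ 4 gives exactly h = [783/152, 118/19, 425/76, 403/76, 0] (h[4] = 0 is the target).

h = [5.1513, 6.2105, 5.5921, 5.3026, 0.0000]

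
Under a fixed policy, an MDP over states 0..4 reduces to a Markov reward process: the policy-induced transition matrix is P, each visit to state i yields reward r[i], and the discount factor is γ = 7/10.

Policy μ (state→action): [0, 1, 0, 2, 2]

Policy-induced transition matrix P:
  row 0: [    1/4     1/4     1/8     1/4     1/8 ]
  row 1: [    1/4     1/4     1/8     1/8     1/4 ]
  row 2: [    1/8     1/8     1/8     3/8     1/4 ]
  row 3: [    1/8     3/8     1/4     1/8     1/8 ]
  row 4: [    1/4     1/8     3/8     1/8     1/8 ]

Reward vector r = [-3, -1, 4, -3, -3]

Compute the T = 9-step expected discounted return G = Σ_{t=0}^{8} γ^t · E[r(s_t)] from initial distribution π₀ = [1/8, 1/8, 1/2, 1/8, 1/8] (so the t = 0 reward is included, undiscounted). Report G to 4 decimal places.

t=0: π = [0.1250, 0.1250, 0.5000, 0.1250, 0.1250], E[r] = 0.7500, γ^t·E[r] = 0.750000, running G = 0.750000
t=1: π = [0.1719, 0.1875, 0.1719, 0.2656, 0.2031], E[r] = -1.4219, γ^t·E[r] = -0.995313, running G = -0.245313
t=2: π = [0.1953, 0.2363, 0.2090, 0.1895, 0.1699], E[r] = -1.0645, γ^t·E[r] = -0.521582, running G = -0.766895
t=3: π = [0.2002, 0.2263, 0.1912, 0.2017, 0.1807], E[r] = -1.2092, γ^t·E[r] = -0.414765, running G = -1.181660
t=4: π = [0.2009, 0.2287, 0.1954, 0.1978, 0.1772], E[r] = -1.1749, γ^t·E[r] = -0.282100, running G = -1.463760
t=5: π = [0.2009, 0.2282, 0.1940, 0.1990, 0.1780], E[r] = -1.1855, γ^t·E[r] = -0.199251, running G = -1.663011
t=6: π = [0.2009, 0.2284, 0.1944, 0.1986, 0.1778], E[r] = -1.1827, γ^t·E[r] = -0.139139, running G = -1.802150
t=7: π = [0.2009, 0.2283, 0.1943, 0.1987, 0.1778], E[r] = -1.1835, γ^t·E[r] = -0.097466, running G = -1.899616
t=8: π = [0.2009, 0.2283, 0.1943, 0.1987, 0.1778], E[r] = -1.1833, γ^t·E[r] = -0.068213, running G = -1.967829

G = -1.9678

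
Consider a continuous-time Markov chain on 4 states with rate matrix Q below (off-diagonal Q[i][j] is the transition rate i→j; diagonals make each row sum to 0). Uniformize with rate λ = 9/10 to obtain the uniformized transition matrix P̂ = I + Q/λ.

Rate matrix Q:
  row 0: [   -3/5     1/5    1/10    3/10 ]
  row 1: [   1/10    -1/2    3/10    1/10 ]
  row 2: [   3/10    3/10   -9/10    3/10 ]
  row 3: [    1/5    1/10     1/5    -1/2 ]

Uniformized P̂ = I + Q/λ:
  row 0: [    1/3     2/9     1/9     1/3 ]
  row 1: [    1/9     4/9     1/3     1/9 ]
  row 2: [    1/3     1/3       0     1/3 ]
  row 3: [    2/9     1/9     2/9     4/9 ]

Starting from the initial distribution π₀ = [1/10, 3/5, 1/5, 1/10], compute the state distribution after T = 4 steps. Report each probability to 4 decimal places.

π = [0.2381, 0.2727, 0.1854, 0.3038]

t=0: π = [0.1000, 0.6000, 0.2000, 0.1000]
t=1: π = [0.1889, 0.3667, 0.2333, 0.2111]
t=2: π = [0.2284, 0.3062, 0.1901, 0.2753]
t=3: π = [0.2347, 0.2808, 0.1886, 0.2959]
t=4: π = [0.2381, 0.2727, 0.1854, 0.3038]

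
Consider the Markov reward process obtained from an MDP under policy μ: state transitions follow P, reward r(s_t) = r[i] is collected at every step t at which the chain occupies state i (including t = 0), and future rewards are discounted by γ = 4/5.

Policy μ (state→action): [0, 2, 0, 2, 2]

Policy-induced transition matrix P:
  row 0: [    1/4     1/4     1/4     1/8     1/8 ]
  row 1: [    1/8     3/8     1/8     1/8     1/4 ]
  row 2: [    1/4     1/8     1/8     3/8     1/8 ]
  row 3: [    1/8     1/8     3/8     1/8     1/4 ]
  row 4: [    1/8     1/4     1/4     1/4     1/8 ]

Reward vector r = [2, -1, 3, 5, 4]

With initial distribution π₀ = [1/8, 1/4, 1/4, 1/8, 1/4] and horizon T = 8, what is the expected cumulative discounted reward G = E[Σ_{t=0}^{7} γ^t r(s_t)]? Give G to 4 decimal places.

t=0: π = [0.1250, 0.2500, 0.2500, 0.1250, 0.2500], E[r] = 2.3750, γ^t·E[r] = 2.375000, running G = 2.375000
t=1: π = [0.1719, 0.2344, 0.2031, 0.2188, 0.1719], E[r] = 2.5000, γ^t·E[r] = 2.000000, running G = 4.375000
t=2: π = [0.1719, 0.2266, 0.2227, 0.1973, 0.1816], E[r] = 2.4980, γ^t·E[r] = 1.598750, running G = 5.973750
t=3: π = [0.1743, 0.2258, 0.2185, 0.2034, 0.1780], E[r] = 2.5071, γ^t·E[r] = 1.283625, running G = 7.257375
t=4: π = [0.1741, 0.2255, 0.2199, 0.2019, 0.1786], E[r] = 2.5063, γ^t·E[r] = 1.026588, running G = 8.283963
t=5: π = [0.1742, 0.2255, 0.2196, 0.2023, 0.1784], E[r] = 2.5069, γ^t·E[r] = 0.821463, running G = 9.105425
t=6: π = [0.1742, 0.2255, 0.2197, 0.2022, 0.1785], E[r] = 2.5068, γ^t·E[r] = 0.657150, running G = 9.762575
t=7: π = [0.1742, 0.2254, 0.2196, 0.2022, 0.1785], E[r] = 2.5069, γ^t·E[r] = 0.525728, running G = 10.288304

G = 10.2883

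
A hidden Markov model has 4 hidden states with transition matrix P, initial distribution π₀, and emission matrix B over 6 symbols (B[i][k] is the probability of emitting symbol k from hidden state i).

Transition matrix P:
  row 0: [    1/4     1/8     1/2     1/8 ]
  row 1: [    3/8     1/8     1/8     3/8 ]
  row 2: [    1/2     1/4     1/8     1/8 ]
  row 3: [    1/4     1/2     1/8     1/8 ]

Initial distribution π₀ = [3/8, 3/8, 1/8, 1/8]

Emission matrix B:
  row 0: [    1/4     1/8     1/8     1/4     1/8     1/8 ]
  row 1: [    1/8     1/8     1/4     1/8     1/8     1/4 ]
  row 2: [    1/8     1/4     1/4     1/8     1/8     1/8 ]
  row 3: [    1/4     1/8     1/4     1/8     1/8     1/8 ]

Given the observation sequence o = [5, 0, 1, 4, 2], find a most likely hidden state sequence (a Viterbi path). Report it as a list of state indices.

path = [1, 0, 2, 0, 2]

t=0: δ = [4.688e-02, 9.375e-02, 1.562e-02, 1.562e-02]  (obs o_0=5)
t=1: δ = [8.789e-03, 1.465e-03, 2.930e-03, 8.789e-03]  ψ = [1, 1, 0, 1]  (obs o_1=0)
t=2: δ = [2.747e-04, 5.493e-04, 1.099e-03, 1.373e-04]  ψ = [0, 3, 0, 0]  (obs o_2=1)
t=3: δ = [6.866e-05, 3.433e-05, 1.717e-05, 2.575e-05]  ψ = [2, 2, 0, 1]  (obs o_3=4)
t=4: δ = [2.146e-06, 3.219e-06, 8.583e-06, 3.219e-06]  ψ = [0, 3, 0, 1]  (obs o_4=2)
backtrack: best end state = 2; path = [1, 0, 2, 0, 2]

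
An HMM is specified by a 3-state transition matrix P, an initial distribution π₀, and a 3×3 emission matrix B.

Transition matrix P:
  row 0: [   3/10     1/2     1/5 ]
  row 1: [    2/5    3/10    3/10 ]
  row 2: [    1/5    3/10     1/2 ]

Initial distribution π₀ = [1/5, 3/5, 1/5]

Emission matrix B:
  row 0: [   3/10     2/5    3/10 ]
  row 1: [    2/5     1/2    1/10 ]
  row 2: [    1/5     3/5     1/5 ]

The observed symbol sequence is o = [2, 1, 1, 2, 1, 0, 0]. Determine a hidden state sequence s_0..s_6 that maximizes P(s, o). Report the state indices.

t=0: δ = [6.000e-02, 6.000e-02, 4.000e-02]  (obs o_0=2)
t=1: δ = [9.600e-03, 1.500e-02, 1.200e-02]  ψ = [1, 0, 2]  (obs o_1=1)
t=2: δ = [2.400e-03, 2.400e-03, 3.600e-03]  ψ = [1, 0, 2]  (obs o_2=1)
t=3: δ = [2.880e-04, 1.200e-04, 3.600e-04]  ψ = [1, 0, 2]  (obs o_3=2)
t=4: δ = [3.456e-05, 7.200e-05, 1.080e-04]  ψ = [0, 0, 2]  (obs o_4=1)
t=5: δ = [8.640e-06, 1.296e-05, 1.080e-05]  ψ = [1, 2, 2]  (obs o_5=0)
t=6: δ = [1.555e-06, 1.728e-06, 1.080e-06]  ψ = [1, 0, 2]  (obs o_6=0)
backtrack: best end state = 1; path = [1, 0, 1, 0, 1, 0, 1]

path = [1, 0, 1, 0, 1, 0, 1]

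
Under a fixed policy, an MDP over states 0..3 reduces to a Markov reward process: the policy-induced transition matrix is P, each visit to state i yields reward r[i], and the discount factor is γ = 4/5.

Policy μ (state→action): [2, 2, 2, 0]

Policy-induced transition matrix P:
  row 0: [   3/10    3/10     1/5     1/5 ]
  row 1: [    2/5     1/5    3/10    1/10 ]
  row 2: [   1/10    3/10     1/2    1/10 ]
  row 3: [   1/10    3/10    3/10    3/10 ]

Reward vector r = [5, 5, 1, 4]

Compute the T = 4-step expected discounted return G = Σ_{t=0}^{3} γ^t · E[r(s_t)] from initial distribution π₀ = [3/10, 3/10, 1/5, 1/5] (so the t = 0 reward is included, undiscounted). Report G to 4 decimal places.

t=0: π = [0.3000, 0.3000, 0.2000, 0.2000], E[r] = 4.0000, γ^t·E[r] = 4.000000, running G = 4.000000
t=1: π = [0.2500, 0.2700, 0.3100, 0.1700], E[r] = 3.5900, γ^t·E[r] = 2.872000, running G = 6.872000
t=2: π = [0.2310, 0.2730, 0.3370, 0.1590], E[r] = 3.4930, γ^t·E[r] = 2.235520, running G = 9.107520
t=3: π = [0.2281, 0.2727, 0.3443, 0.1549], E[r] = 3.4679, γ^t·E[r] = 1.775565, running G = 10.883085

G = 10.8831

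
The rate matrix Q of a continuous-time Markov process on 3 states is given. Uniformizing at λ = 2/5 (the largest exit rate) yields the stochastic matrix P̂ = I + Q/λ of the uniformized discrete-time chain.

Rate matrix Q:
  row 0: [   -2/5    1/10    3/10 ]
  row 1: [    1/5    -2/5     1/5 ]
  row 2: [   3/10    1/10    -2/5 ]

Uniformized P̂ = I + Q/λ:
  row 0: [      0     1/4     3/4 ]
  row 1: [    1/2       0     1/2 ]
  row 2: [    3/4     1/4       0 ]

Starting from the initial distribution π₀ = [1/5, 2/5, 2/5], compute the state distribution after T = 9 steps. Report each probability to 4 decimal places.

t=0: π = [0.2000, 0.4000, 0.4000]
t=1: π = [0.5000, 0.1500, 0.3500]
t=2: π = [0.3375, 0.2125, 0.4500]
t=3: π = [0.4438, 0.1969, 0.3594]
t=4: π = [0.3680, 0.2008, 0.4313]
t=5: π = [0.4238, 0.1998, 0.3764]
t=6: π = [0.3822, 0.2000, 0.4178]
t=7: π = [0.4134, 0.2000, 0.3867]
t=8: π = [0.3900, 0.2000, 0.4100]
t=9: π = [0.4075, 0.2000, 0.3925]

π = [0.4075, 0.2000, 0.3925]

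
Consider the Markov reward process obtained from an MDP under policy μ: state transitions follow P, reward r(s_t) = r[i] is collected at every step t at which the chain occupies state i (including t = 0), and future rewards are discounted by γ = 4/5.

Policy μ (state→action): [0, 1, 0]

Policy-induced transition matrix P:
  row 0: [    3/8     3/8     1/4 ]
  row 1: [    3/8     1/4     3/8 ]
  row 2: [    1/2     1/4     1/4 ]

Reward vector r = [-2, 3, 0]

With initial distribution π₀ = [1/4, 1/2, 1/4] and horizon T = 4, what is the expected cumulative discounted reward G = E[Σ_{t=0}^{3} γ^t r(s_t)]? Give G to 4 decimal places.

t=0: π = [0.2500, 0.5000, 0.2500], E[r] = 1.0000, γ^t·E[r] = 1.000000, running G = 1.000000
t=1: π = [0.4063, 0.2813, 0.3125], E[r] = 0.0313, γ^t·E[r] = 0.025000, running G = 1.025000
t=2: π = [0.4141, 0.3008, 0.2852], E[r] = 0.0742, γ^t·E[r] = 0.047500, running G = 1.072500
t=3: π = [0.4106, 0.3018, 0.2876], E[r] = 0.0840, γ^t·E[r] = 0.043000, running G = 1.115500

G = 1.1155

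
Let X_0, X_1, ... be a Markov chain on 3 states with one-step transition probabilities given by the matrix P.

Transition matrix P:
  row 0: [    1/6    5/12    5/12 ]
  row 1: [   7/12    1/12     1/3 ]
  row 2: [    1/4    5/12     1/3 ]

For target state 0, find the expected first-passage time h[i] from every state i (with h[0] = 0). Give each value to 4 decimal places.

h = [0.0000, 2.1176, 2.8235]

First-step conditioning: h[0] = 0; for i ≠ 0, h[i] = 1 + Σ_k P[i][k]·h[k].
  h[1] = 1 + 1/12·h[1] + 1/3·h[2]
  h[2] = 1 + 5/12·h[1] + 1/3·h[2]
Solving the 2×2 linear system over states ≠ 0 gives exactly h = [0, 36/17, 48/17] (h[0] = 0 is the target).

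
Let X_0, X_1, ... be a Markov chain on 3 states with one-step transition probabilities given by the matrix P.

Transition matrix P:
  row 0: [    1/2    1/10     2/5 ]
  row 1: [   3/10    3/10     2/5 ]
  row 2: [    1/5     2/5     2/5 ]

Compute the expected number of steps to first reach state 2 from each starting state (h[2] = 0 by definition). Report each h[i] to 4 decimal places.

h = [2.5000, 2.5000, 0.0000]

First-step conditioning: h[2] = 0; for i ≠ 2, h[i] = 1 + Σ_k P[i][k]·h[k].
  h[0] = 1 + 1/2·h[0] + 1/10·h[1]
  h[1] = 1 + 3/10·h[0] + 3/10·h[1]
Solving the 2×2 linear system over states ≠ 2 gives exactly h = [5/2, 5/2, 0] (h[2] = 0 is the target).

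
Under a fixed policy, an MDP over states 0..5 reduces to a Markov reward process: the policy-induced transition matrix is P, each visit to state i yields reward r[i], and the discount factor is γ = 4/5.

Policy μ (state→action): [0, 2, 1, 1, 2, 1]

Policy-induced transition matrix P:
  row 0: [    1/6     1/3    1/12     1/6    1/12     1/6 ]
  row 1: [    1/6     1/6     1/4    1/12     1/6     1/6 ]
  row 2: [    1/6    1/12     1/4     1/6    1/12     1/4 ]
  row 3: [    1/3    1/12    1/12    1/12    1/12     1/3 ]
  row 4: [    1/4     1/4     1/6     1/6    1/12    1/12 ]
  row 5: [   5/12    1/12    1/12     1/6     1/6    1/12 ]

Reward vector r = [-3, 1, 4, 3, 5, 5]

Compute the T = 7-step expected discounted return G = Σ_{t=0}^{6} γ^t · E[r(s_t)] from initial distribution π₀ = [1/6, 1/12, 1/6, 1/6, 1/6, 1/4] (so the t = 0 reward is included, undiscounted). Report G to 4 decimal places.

G = 8.3424

t=0: π = [0.1667, 0.0833, 0.1667, 0.1667, 0.1667, 0.2500], E[r] = 2.8333, γ^t·E[r] = 2.833333, running G = 2.833333
t=1: π = [0.2708, 0.1597, 0.1389, 0.1458, 0.1111, 0.1736], E[r] = 1.7639, γ^t·E[r] = 1.411111, running G = 4.244444
t=2: π = [0.2436, 0.1829, 0.1424, 0.1412, 0.1111, 0.1788], E[r] = 1.8947, γ^t·E[r] = 1.212593, running G = 5.457037
t=3: π = [0.2442, 0.1780, 0.1468, 0.1397, 0.1135, 0.1779], E[r] = 1.9086, γ^t·E[r] = 0.977185, running G = 6.434222
t=4: π = [0.2439, 0.1781, 0.1469, 0.1402, 0.1130, 0.1779], E[r] = 1.9092, γ^t·E[r] = 0.782010, running G = 7.216232
t=5: π = [0.2439, 0.1780, 0.1469, 0.1401, 0.1130, 0.1780], E[r] = 1.9095, γ^t·E[r] = 0.625708, running G = 7.841940
t=6: π = [0.2439, 0.1780, 0.1469, 0.1402, 0.1130, 0.1780], E[r] = 1.9093, γ^t·E[r] = 0.500506, running G = 8.342445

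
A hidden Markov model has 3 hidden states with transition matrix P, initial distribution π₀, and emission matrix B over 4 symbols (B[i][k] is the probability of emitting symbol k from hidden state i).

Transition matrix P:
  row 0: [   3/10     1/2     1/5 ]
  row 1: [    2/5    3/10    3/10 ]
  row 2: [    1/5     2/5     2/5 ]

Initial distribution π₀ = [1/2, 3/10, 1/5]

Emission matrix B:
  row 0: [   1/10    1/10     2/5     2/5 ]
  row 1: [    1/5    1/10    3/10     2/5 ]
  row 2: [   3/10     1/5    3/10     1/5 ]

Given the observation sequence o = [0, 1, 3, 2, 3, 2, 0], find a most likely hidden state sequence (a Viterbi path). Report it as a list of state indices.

path = [2, 2, 1, 0, 1, 0, 1]

t=0: δ = [5.000e-02, 6.000e-02, 6.000e-02]  (obs o_0=0)
t=1: δ = [2.400e-03, 2.500e-03, 4.800e-03]  ψ = [1, 0, 2]  (obs o_1=1)
t=2: δ = [4.000e-04, 7.680e-04, 3.840e-04]  ψ = [1, 2, 2]  (obs o_2=3)
t=3: δ = [1.229e-04, 6.912e-05, 6.912e-05]  ψ = [1, 1, 1]  (obs o_3=2)
t=4: δ = [1.475e-05, 2.458e-05, 5.530e-06]  ψ = [0, 0, 2]  (obs o_4=3)
t=5: δ = [3.932e-06, 2.212e-06, 2.212e-06]  ψ = [1, 0, 1]  (obs o_5=2)
t=6: δ = [1.180e-07, 3.932e-07, 2.654e-07]  ψ = [0, 0, 2]  (obs o_6=0)
backtrack: best end state = 1; path = [2, 2, 1, 0, 1, 0, 1]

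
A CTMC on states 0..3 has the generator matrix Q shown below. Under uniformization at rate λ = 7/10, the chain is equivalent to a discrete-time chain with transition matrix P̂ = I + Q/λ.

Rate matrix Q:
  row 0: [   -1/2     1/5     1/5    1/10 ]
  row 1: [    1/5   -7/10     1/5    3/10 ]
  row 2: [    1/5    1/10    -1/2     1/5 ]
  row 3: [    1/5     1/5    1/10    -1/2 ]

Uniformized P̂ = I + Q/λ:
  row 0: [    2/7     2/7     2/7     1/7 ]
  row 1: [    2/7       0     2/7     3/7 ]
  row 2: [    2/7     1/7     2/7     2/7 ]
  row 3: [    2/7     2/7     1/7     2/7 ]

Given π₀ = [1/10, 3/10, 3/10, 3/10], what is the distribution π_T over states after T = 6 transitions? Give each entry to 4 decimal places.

t=0: π = [0.1000, 0.3000, 0.3000, 0.3000]
t=1: π = [0.2857, 0.1571, 0.2429, 0.3143]
t=2: π = [0.2857, 0.2061, 0.2408, 0.2673]
t=3: π = [0.2857, 0.1924, 0.2475, 0.2743]
t=4: π = [0.2857, 0.1954, 0.2465, 0.2724]
t=5: π = [0.2857, 0.1947, 0.2468, 0.2728]
t=6: π = [0.2857, 0.1948, 0.2467, 0.2727]

π = [0.2857, 0.1948, 0.2467, 0.2727]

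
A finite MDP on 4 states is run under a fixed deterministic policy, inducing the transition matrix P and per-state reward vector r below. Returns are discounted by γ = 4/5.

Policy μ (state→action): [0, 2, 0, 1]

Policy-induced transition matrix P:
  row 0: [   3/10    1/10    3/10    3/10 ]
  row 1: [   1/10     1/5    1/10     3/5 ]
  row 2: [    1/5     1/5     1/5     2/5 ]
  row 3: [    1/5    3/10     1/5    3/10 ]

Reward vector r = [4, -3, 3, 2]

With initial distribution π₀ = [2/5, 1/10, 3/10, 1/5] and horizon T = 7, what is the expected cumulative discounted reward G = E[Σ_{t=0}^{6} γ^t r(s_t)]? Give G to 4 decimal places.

G = 7.2981

t=0: π = [0.4000, 0.1000, 0.3000, 0.2000], E[r] = 2.6000, γ^t·E[r] = 2.600000, running G = 2.600000
t=1: π = [0.2300, 0.1800, 0.2300, 0.3600], E[r] = 1.7900, γ^t·E[r] = 1.432000, running G = 4.032000
t=2: π = [0.2050, 0.2130, 0.2050, 0.3770], E[r] = 1.5500, γ^t·E[r] = 0.992000, running G = 5.024000
t=3: π = [0.1992, 0.2172, 0.1992, 0.3844], E[r] = 1.5116, γ^t·E[r] = 0.773939, running G = 5.797939
t=4: π = [0.1982, 0.2185, 0.1982, 0.3851], E[r] = 1.5020, γ^t·E[r] = 0.615219, running G = 6.413158
t=5: π = [0.1980, 0.2187, 0.1980, 0.3854], E[r] = 1.5005, γ^t·E[r] = 0.491672, running G = 6.904830
t=6: π = [0.1979, 0.2187, 0.1979, 0.3854], E[r] = 1.5001, γ^t·E[r] = 0.393237, running G = 7.298067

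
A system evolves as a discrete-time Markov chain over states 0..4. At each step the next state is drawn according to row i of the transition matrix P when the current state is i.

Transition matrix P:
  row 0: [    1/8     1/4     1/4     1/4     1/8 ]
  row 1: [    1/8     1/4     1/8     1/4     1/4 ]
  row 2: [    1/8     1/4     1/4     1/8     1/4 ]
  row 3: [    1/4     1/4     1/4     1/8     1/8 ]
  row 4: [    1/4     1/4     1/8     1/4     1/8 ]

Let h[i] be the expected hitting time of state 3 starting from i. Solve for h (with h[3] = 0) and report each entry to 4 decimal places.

h = [4.4350, 4.3582, 4.9808, 0.0000, 4.3667]

First-step conditioning: h[3] = 0; for i ≠ 3, h[i] = 1 + Σ_k P[i][k]·h[k].
  h[0] = 1 + 1/8·h[0] + 1/4·h[1] + 1/4·h[2] + 1/8·h[4]
  h[1] = 1 + 1/8·h[0] + 1/4·h[1] + 1/8·h[2] + 1/4·h[4]
  h[2] = 1 + 1/8·h[0] + 1/4·h[1] + 1/4·h[2] + 1/4·h[4]
  h[4] = 1 + 1/4·h[0] + 1/4·h[1] + 1/8·h[2] + 1/8·h[4]
Solving the 4×4 linear system over states ≠ 3 gives exactly h = [2080/469, 292/67, 2336/469, 0, 2048/469] (h[3] = 0 is the target).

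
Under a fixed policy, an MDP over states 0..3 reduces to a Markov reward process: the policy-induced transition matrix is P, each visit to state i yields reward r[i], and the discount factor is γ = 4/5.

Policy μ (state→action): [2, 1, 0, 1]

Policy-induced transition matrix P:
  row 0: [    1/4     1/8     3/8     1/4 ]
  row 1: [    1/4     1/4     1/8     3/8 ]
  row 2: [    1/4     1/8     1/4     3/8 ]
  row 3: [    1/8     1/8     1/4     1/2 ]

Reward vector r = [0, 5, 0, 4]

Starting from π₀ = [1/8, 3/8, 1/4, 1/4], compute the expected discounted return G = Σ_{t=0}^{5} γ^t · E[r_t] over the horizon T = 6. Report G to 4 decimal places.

t=0: π = [0.1250, 0.3750, 0.2500, 0.2500], E[r] = 2.8750, γ^t·E[r] = 2.875000, running G = 2.875000
t=1: π = [0.2188, 0.1719, 0.2188, 0.3906], E[r] = 2.4219, γ^t·E[r] = 1.937500, running G = 4.812500
t=2: π = [0.2012, 0.1465, 0.2559, 0.3965], E[r] = 2.3184, γ^t·E[r] = 1.483750, running G = 6.296250
t=3: π = [0.2004, 0.1433, 0.2568, 0.3994], E[r] = 2.3142, γ^t·E[r] = 1.184875, running G = 7.481125
t=4: π = [0.2001, 0.1429, 0.2571, 0.3999], E[r] = 2.3141, γ^t·E[r] = 0.947838, running G = 8.428963
t=5: π = [0.2000, 0.1429, 0.2571, 0.4000], E[r] = 2.3142, γ^t·E[r] = 0.758324, running G = 9.187286

G = 9.1873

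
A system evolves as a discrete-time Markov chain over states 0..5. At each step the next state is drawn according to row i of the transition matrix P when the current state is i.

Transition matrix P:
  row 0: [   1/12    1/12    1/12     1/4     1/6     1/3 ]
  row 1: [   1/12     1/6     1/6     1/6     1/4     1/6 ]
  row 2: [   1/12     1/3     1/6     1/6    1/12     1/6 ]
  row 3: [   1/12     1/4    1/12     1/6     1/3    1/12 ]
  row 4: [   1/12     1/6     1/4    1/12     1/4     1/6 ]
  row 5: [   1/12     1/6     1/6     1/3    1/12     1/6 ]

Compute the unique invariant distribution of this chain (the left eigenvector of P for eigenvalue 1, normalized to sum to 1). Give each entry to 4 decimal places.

Balance equations π_j = Σ_i π_i·P[i][j]:
  π_0 = 1/12·π_0 + 1/12·π_1 + 1/12·π_2 + 1/12·π_3 + 1/12·π_4 + 1/12·π_5
  π_1 = 1/12·π_0 + 1/6·π_1 + 1/3·π_2 + 1/4·π_3 + 1/6·π_4 + 1/6·π_5
  π_2 = 1/12·π_0 + 1/6·π_1 + 1/6·π_2 + 1/12·π_3 + 1/4·π_4 + 1/6·π_5
  π_3 = 1/4·π_0 + 1/6·π_1 + 1/6·π_2 + 1/6·π_3 + 1/12·π_4 + 1/3·π_5
  π_4 = 1/6·π_0 + 1/4·π_1 + 1/12·π_2 + 1/3·π_3 + 1/4·π_4 + 1/12·π_5
  normalize: π_0 + π_1 + π_2 + π_3 + π_4 + π_5 = 1
Solving the linear system gives exactly π = [1/12, 26063/129048, 20825/129048, 5941/32262, 4387/21508, 2665/16131].

π = [0.0833, 0.2020, 0.1614, 0.1841, 0.2040, 0.1652]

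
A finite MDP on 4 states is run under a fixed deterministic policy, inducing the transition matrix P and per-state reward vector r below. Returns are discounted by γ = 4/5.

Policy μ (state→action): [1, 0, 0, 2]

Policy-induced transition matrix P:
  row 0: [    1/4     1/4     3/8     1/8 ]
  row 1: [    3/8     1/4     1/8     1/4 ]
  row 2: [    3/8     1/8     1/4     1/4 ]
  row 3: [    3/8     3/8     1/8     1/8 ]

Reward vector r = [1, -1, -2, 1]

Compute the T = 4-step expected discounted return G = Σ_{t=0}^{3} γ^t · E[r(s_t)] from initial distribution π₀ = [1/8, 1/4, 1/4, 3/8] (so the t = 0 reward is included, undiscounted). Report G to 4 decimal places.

G = -0.5638

t=0: π = [0.1250, 0.2500, 0.2500, 0.3750], E[r] = -0.2500, γ^t·E[r] = -0.250000, running G = -0.250000
t=1: π = [0.3594, 0.2656, 0.1875, 0.1875], E[r] = -0.0938, γ^t·E[r] = -0.075000, running G = -0.325000
t=2: π = [0.3301, 0.2500, 0.2383, 0.1816], E[r] = -0.2148, γ^t·E[r] = -0.137500, running G = -0.462500
t=3: π = [0.3337, 0.2429, 0.2373, 0.1860], E[r] = -0.1978, γ^t·E[r] = -0.101250, running G = -0.563750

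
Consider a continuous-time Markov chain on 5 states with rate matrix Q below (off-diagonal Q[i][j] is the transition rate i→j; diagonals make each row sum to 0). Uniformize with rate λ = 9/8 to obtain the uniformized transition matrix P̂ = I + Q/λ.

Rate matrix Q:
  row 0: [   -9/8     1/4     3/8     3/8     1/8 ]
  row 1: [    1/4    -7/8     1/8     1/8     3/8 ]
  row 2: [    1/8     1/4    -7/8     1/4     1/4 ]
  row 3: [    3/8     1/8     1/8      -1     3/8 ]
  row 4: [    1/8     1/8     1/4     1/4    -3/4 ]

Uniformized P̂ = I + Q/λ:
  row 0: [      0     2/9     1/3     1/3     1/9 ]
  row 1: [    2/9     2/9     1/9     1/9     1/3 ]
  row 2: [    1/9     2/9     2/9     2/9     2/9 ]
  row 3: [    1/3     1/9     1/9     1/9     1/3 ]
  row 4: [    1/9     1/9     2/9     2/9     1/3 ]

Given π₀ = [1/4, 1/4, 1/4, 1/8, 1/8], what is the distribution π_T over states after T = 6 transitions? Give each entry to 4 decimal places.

t=0: π = [0.2500, 0.2500, 0.2500, 0.1250, 0.1250]
t=1: π = [0.1389, 0.1944, 0.2083, 0.2083, 0.2500]
t=2: π = [0.1636, 0.1713, 0.1929, 0.1929, 0.2793]
t=3: π = [0.1548, 0.1698, 0.1999, 0.1999, 0.2755]
t=4: π = [0.1572, 0.1694, 0.1984, 0.1984, 0.2767]
t=5: π = [0.1565, 0.1694, 0.1988, 0.1988, 0.2764]
t=6: π = [0.1567, 0.1694, 0.1987, 0.1987, 0.2765]

π = [0.1567, 0.1694, 0.1987, 0.1987, 0.2765]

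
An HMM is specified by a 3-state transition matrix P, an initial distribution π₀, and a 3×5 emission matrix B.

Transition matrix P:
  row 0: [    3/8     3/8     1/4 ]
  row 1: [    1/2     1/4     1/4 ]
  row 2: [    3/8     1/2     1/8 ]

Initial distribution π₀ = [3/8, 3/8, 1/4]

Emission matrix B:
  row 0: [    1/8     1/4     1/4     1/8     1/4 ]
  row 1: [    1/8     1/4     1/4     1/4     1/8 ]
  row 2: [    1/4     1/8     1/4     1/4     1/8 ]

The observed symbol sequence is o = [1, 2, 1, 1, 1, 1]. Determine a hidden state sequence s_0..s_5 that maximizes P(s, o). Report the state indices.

t=0: δ = [9.375e-02, 9.375e-02, 3.125e-02]  (obs o_0=1)
t=1: δ = [1.172e-02, 8.789e-03, 5.859e-03]  ψ = [1, 0, 0]  (obs o_1=2)
t=2: δ = [1.099e-03, 1.099e-03, 3.662e-04]  ψ = [0, 0, 0]  (obs o_2=1)
t=3: δ = [1.373e-04, 1.030e-04, 3.433e-05]  ψ = [1, 0, 0]  (obs o_3=1)
t=4: δ = [1.287e-05, 1.287e-05, 4.292e-06]  ψ = [0, 0, 0]  (obs o_4=1)
t=5: δ = [1.609e-06, 1.207e-06, 4.023e-07]  ψ = [1, 0, 0]  (obs o_5=1)
backtrack: best end state = 0; path = [1, 0, 1, 0, 1, 0]

path = [1, 0, 1, 0, 1, 0]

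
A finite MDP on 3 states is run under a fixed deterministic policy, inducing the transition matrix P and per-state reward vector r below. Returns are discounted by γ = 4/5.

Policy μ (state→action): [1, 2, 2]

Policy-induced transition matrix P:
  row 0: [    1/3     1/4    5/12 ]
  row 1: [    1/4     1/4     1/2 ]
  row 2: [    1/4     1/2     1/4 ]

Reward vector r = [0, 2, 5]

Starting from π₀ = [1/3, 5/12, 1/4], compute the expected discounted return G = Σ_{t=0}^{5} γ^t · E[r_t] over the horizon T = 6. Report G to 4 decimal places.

t=0: π = [0.3333, 0.4167, 0.2500], E[r] = 2.0833, γ^t·E[r] = 2.083333, running G = 2.083333
t=1: π = [0.2778, 0.3125, 0.4097], E[r] = 2.6736, γ^t·E[r] = 2.138889, running G = 4.222222
t=2: π = [0.2731, 0.3524, 0.3744], E[r] = 2.5770, γ^t·E[r] = 1.649259, running G = 5.871481
t=3: π = [0.2728, 0.3436, 0.3836], E[r] = 2.6054, γ^t·E[r] = 1.333951, running G = 7.205432
t=4: π = [0.2727, 0.3459, 0.3814], E[r] = 2.5986, γ^t·E[r] = 1.064397, running G = 8.269829
t=5: π = [0.2727, 0.3453, 0.3819], E[r] = 2.6003, γ^t·E[r] = 0.852080, running G = 9.121909

G = 9.1219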